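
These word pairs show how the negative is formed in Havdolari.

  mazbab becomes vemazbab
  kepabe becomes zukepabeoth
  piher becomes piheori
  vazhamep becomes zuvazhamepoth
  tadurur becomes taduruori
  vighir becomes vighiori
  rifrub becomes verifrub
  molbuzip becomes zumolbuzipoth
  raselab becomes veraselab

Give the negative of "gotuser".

tadurur and rifrub both have last vowel 'u' yet inflect differently (taduruori, verifrub), so the last vowel is not what conditions the rule; the final letter is.
"gotuser" ends in -r. The stems ending in -r (tadurur → taduruori, piher → piheori, vighir → vighiori) drop the final letter and add -ori.
The other patterns: stems ending in -b add the prefix ve-; stems ending in -e or -p add zu- … -oth around the stem.
So gotuser → gotuseori.

gotuseori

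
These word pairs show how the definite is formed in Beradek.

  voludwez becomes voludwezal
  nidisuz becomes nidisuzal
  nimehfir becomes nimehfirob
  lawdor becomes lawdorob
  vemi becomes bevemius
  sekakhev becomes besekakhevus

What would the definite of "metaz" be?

metazal

nimehfir and vemi both have last vowel 'i' yet inflect differently (nimehfirob, bevemius), so the last vowel is not what conditions the rule; the final letter is.
"metaz" ends in -z. The stems ending in -z (voludwez → voludwezal, nidisuz → nidisuzal) add -al.
So metaz → metazal.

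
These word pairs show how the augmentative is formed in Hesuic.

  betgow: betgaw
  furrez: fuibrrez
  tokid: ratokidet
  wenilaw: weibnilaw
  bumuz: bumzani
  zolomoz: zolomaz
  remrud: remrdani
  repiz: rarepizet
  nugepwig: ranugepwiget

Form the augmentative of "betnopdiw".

rabetnopdiwet

bumuz and zolomoz both end in -z yet inflect differently (bumzani, zolomaz), so the final letter is not what conditions the rule; the last vowel is.
"betnopdiw" has last vowel 'i'. The stems whose last vowel is 'i' (nugepwig → ranugepwiget, tokid → ratokidet, repiz → rarepizet) add ra- … -et around the stem.
The other patterns: stems whose last vowel is 'u' delete the last vowel and add -ani; stems whose last vowel is 'o' change the last vowel to 'a'; stems whose last vowel is 'a' or 'e' insert -ib- after the first vowel.
So betnopdiw → rabetnopdiwet.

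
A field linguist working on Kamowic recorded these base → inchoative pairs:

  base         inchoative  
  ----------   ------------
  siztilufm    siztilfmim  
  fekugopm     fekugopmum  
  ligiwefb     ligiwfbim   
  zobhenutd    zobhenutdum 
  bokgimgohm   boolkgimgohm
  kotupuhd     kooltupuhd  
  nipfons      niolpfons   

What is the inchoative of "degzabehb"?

deolgzabehb

siztilufm and fekugopm both end in -m yet inflect differently (siztilfmim, fekugopmum), so the final letter is not what conditions the rule; the second-to-last letter is.
"degzabehb" has second-to-last letter 'h'. The stems whose second-to-last letter is 'h' (kotupuhd → kooltupuhd, bokgimgohm → boolkgimgohm) insert -ol- after the first vowel.
So degzabehb → deolgzabehb.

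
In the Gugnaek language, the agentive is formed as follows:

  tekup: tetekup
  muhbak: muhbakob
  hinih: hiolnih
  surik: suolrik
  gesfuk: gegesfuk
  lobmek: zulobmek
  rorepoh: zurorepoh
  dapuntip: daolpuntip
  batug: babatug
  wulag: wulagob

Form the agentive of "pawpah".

tekup and dapuntip both end in -p yet inflect differently (tetekup, daolpuntip), so the final letter is not what conditions the rule; the last vowel is.
"pawpah" has last vowel 'a'. The stems whose last vowel is 'a' (wulag → wulagob, muhbak → muhbakob) add -ob.
The other patterns: stems whose last vowel is 'u' repeat the first consonant+vowel as a prefix; stems whose last vowel is 'i' insert -ol- after the first vowel; stems whose last vowel is 'e' or 'o' add the prefix zu-.
So pawpah → pawpahob.

pawpahob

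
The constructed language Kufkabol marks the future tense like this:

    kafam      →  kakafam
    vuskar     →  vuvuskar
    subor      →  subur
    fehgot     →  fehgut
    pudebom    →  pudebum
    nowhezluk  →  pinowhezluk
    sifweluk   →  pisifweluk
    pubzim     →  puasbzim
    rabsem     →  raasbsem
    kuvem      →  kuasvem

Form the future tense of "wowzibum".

piwowzibum

vuskar and subor both end in -r yet inflect differently (vuvuskar, subur), so the final letter is not what conditions the rule; the last vowel is.
"wowzibum" has last vowel 'u'. The stems whose last vowel is 'u' (nowhezluk → pinowhezluk, sifweluk → pisifweluk) add the prefix pi-.
The other patterns: stems whose last vowel is 'a' repeat the first consonant+vowel as a prefix; stems whose last vowel is 'o' change the last vowel to 'u'; stems whose last vowel is 'e' or 'i' insert -as- after the first vowel.
So wowzibum → piwowzibum.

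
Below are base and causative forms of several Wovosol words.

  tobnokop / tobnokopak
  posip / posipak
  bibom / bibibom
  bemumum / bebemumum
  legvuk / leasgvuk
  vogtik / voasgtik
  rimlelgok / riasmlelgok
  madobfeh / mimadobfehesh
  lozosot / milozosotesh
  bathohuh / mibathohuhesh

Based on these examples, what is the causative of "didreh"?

mididrehesh

tobnokop and bibom both have last vowel 'o' yet inflect differently (tobnokopak, bibibom), so the last vowel is not what conditions the rule; the final letter is.
"didreh" ends in -h. The stems ending in -h (madobfeh → mimadobfehesh, bathohuh → mibathohuhesh) add mi- … -esh around the stem.
So didreh → mididrehesh.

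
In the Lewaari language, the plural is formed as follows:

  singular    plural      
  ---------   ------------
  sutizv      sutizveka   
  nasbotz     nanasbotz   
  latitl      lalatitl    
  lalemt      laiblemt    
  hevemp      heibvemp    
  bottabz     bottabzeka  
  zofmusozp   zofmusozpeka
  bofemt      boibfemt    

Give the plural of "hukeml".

huibkeml

hevemp and zofmusozp both end in -p yet inflect differently (heibvemp, zofmusozpeka), so the final letter is not what conditions the rule; the second-to-last letter is.
"hukeml" has second-to-last letter 'm'. The stems whose second-to-last letter is 'm' (hevemp → heibvemp, lalemt → laiblemt, bofemt → boibfemt) insert -ib- after the first vowel.
The other patterns: stems whose second-to-last letter is 't' repeat the first consonant+vowel as a prefix; stems whose second-to-last letter is 'b' or 'z' add -eka.
So hukeml → huibkeml.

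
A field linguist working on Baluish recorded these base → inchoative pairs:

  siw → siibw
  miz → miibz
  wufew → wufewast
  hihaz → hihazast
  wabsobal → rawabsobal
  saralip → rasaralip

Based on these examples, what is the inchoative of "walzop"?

walzopast

siw and wufew both end in -w yet inflect differently (siibw, wufewast), so the final letter is not what conditions the rule; the number of vowels is.
"walzop" has 2 vowels. The stems with 2 vowels (wufew → wufewast, hihaz → hihazast) add -ast.
So walzop → walzopast.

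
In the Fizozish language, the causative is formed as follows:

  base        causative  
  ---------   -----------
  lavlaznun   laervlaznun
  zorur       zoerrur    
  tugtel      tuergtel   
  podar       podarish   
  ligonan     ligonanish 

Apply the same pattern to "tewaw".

tewawish

ligonan and lavlaznun both end in -n yet inflect differently (ligonanish, laervlaznun), so the final letter is not what conditions the rule; the last vowel is.
"tewaw" has last vowel 'a'. The stems whose last vowel is 'a' (podar → podarish, ligonan → ligonanish) add -ish.
The other pattern: stems whose last vowel is 'e' or 'u' insert -er- after the first vowel.
So tewaw → tewawish.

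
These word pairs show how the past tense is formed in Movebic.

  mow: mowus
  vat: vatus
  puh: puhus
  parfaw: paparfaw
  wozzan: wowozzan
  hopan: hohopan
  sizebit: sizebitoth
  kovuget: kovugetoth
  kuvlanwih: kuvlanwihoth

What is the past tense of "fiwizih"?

mow and parfaw both end in -w yet inflect differently (mowus, paparfaw), so the final letter is not what conditions the rule; the number of vowels is.
"fiwizih" has 3 vowels. The stems with 3 vowels (sizebit → sizebitoth, kovuget → kovugetoth, kuvlanwih → kuvlanwihoth) add -oth.
The other patterns: stems with 1 vowel add -us; stems with 2 vowels repeat the first consonant+vowel as a prefix.
So fiwizih → fiwizihoth.

fiwizihoth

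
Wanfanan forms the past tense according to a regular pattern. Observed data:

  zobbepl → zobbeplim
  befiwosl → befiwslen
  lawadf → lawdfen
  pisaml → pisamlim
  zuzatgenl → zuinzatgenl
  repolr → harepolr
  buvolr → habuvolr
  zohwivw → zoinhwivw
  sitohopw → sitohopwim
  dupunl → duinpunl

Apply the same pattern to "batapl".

bataplim

"batapl" has second-to-last letter 'p'. The stems whose second-to-last letter is 'p' (zobbepl → zobbeplim, sitohopw → sitohopwim) add -im.
The other patterns: stems whose second-to-last letter is 'd' or 's' delete the last vowel and add -en; stems whose second-to-last letter is 'l' add the prefix ha-; stems whose second-to-last letter is 'n' or 'v' insert -in- after the first vowel.
So batapl → bataplim.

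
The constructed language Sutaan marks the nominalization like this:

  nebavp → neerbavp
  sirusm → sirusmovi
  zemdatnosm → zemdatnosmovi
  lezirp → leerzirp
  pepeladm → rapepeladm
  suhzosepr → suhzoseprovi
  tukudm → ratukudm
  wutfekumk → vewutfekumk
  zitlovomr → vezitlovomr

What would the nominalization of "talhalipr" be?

talhaliprovi

zitlovomr and suhzosepr both end in -r yet inflect differently (vezitlovomr, suhzoseprovi), so the final letter is not what conditions the rule; the second-to-last letter is.
"talhalipr" has second-to-last letter 'p'. The one such stem in the data (suhzosepr → suhzoseprovi) adds -ovi, so the same rule applies.
So talhalipr → talhaliprovi.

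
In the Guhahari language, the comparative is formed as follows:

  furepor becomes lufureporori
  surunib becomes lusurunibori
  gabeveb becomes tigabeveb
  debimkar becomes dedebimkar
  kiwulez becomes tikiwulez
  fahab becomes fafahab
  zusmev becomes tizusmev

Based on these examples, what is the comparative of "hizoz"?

fahab and gabeveb both end in -b yet inflect differently (fafahab, tigabeveb), so the final letter is not what conditions the rule; the last vowel is.
"hizoz" has last vowel 'o'. The one such stem in the data (furepor → lufureporori) adds lu- … -ori around the stem, so the same rule applies.
So hizoz → luhizozori.

luhizozori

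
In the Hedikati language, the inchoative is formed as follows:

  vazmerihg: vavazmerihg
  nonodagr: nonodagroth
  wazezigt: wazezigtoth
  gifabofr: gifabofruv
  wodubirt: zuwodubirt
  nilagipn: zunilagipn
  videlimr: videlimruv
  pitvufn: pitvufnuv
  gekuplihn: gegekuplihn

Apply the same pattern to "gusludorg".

zugusludorg

pitvufn and gekuplihn both end in -n yet inflect differently (pitvufnuv, gegekuplihn), so the final letter is not what conditions the rule; the second-to-last letter is.
"gusludorg" has second-to-last letter 'r'. The one such stem in the data (wodubirt → zuwodubirt) adds the prefix zu-, so the same rule applies.
The other patterns: stems whose second-to-last letter is 'f' or 'm' add -uv; stems whose second-to-last letter is 'h' repeat the first consonant+vowel as a prefix; stems whose second-to-last letter is 'g' add -oth.
So gusludorg → zugusludorg.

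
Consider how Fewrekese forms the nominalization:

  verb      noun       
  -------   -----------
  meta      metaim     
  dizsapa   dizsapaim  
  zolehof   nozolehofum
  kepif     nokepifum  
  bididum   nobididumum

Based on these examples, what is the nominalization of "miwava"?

dizsapa and zolehof both have 3 vowels yet inflect differently (dizsapaim, nozolehofum), so the number of vowels is not what conditions the rule; whether the stem ends in a vowel or a consonant is.
"miwava" ends in a vowel. The stems ending in a vowel (meta → metaim, dizsapa → dizsapaim) add -im.
So miwava → miwavaim.

miwavaim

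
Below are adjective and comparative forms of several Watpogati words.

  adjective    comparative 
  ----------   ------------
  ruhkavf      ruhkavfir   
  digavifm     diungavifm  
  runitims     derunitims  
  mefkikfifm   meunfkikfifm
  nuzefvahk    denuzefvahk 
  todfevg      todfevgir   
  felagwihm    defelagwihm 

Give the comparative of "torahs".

detorahs

mefkikfifm and felagwihm both end in -m yet inflect differently (meunfkikfifm, defelagwihm), so the final letter is not what conditions the rule; the second-to-last letter is.
"torahs" has second-to-last letter 'h'. The stems whose second-to-last letter is 'h' (felagwihm → defelagwihm, nuzefvahk → denuzefvahk) add the prefix de-.
The other patterns: stems whose second-to-last letter is 'f' insert -un- after the first vowel; stems whose second-to-last letter is 'v' add -ir.
So torahs → detorahs.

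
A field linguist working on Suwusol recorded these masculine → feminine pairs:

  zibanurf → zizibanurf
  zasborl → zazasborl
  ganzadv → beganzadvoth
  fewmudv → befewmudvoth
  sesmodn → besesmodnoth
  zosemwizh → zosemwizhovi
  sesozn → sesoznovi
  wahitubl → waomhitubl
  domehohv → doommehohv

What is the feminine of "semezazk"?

semezazkovi

sesmodn and sesozn both end in -n yet inflect differently (besesmodnoth, sesoznovi), so the final letter is not what conditions the rule; the second-to-last letter is.
"semezazk" has second-to-last letter 'z'. The stems whose second-to-last letter is 'z' (zosemwizh → zosemwizhovi, sesozn → sesoznovi) add -ovi.
The other patterns: stems whose second-to-last letter is 'r' repeat the first consonant+vowel as a prefix; stems whose second-to-last letter is 'd' add be- … -oth around the stem; stems whose second-to-last letter is 'b' or 'h' insert -om- after the first vowel.
So semezazk → semezazkovi.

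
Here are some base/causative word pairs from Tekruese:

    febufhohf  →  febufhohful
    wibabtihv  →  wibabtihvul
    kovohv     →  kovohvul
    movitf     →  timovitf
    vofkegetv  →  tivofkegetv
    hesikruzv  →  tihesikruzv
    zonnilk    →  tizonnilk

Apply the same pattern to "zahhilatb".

"zahhilatb" has second-to-last letter 't'. The stems whose second-to-last letter is 't' (movitf → timovitf, vofkegetv → tivofkegetv) add the prefix ti-.
The other pattern: stems whose second-to-last letter is 'h' add -ul.
So zahhilatb → tizahhilatb.

tizahhilatb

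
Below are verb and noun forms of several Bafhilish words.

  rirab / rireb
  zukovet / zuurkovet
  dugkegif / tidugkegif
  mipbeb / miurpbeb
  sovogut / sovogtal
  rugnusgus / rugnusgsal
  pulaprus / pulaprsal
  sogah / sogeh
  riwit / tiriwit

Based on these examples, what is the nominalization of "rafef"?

raurfef

riwit and sovogut both end in -t yet inflect differently (tiriwit, sovogtal), so the final letter is not what conditions the rule; the last vowel is.
"rafef" has last vowel 'e'. The stems whose last vowel is 'e' (zukovet → zuurkovet, mipbeb → miurpbeb) insert -ur- after the first vowel.
The other patterns: stems whose last vowel is 'i' add the prefix ti-; stems whose last vowel is 'a' change the last vowel to 'e'; stems whose last vowel is 'u' delete the last vowel and add -al.
So rafef → raurfef.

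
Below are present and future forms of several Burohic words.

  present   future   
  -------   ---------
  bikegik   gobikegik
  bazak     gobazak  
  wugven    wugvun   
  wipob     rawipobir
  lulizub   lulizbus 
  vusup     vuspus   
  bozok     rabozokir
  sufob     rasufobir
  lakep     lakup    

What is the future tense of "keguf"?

vusup and lakep both end in -p yet inflect differently (vuspus, lakup), so the final letter is not what conditions the rule; the last vowel is.
"keguf" has last vowel 'u'. The stems whose last vowel is 'u' (vusup → vuspus, lulizub → lulizbus) delete the last vowel and add -us.
The other patterns: stems whose last vowel is 'e' change the last vowel to 'u'; stems whose last vowel is 'o' add ra- … -ir around the stem; stems whose last vowel is 'a' or 'i' add the prefix go-.
So keguf → kegfus.

kegfus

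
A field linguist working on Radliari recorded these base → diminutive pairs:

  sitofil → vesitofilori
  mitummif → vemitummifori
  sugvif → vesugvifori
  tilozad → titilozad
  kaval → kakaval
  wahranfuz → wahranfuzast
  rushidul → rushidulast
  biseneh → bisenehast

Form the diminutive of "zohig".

sitofil and kaval both end in -l yet inflect differently (vesitofilori, kakaval), so the final letter is not what conditions the rule; the last vowel is.
"zohig" has last vowel 'i'. The stems whose last vowel is 'i' (sitofil → vesitofilori, mitummif → vemitummifori, sugvif → vesugvifori) add ve- … -ori around the stem.
The other patterns: stems whose last vowel is 'a' repeat the first consonant+vowel as a prefix; stems whose last vowel is 'e' or 'u' add -ast.
So zohig → vezohigori.

vezohigori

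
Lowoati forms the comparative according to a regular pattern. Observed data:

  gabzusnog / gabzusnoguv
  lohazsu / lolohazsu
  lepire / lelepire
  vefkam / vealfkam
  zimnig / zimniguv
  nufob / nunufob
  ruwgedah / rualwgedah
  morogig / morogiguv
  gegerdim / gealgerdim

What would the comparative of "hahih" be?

haalhih

gegerdim and zimnig both have last vowel 'i' yet inflect differently (gealgerdim, zimniguv), so the last vowel is not what conditions the rule; the final letter is.
"hahih" ends in -h. The one such stem in the data (ruwgedah → rualwgedah) inserts -al- after the first vowel (as do vefkam, gegerdim), so the same rule applies.
The other patterns: stems ending in -g add -uv; stems ending in -b, -e or -u repeat the first consonant+vowel as a prefix.
So hahih → haalhih.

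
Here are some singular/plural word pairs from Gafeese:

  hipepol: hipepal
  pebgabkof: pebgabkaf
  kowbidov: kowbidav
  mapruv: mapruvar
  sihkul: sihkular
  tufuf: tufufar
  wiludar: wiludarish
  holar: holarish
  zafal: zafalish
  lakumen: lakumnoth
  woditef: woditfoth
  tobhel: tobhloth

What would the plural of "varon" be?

varan

kowbidov and mapruv both end in -v yet inflect differently (kowbidav, mapruvar), so the final letter is not what conditions the rule; the last vowel is.
"varon" has last vowel 'o'. The stems whose last vowel is 'o' (hipepol → hipepal, pebgabkof → pebgabkaf, kowbidov → kowbidav) change the last vowel to 'a'.
So varon → varan.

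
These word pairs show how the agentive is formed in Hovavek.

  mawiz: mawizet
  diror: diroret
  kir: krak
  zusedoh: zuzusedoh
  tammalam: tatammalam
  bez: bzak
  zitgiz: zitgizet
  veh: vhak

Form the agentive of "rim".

"rim" has 1 vowel. The stems with 1 vowel (kir → krak, bez → bzak, veh → vhak) delete the last vowel and add -ak.
The other patterns: stems with 2 vowels add -et; stems with 3 vowels repeat the first consonant+vowel as a prefix.
So rim → rmak.

rmak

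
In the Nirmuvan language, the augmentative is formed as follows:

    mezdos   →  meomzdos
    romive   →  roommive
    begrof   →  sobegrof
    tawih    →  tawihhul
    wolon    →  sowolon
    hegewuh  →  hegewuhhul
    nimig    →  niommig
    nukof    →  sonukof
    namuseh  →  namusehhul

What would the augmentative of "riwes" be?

begrof and mezdos both have last vowel 'o' yet inflect differently (sobegrof, meomzdos), so the last vowel is not what conditions the rule; the final letter is.
"riwes" ends in -s. The one such stem in the data (mezdos → meomzdos) inserts -om- after the first vowel (as do romive, nimig), so the same rule applies.
The other patterns: stems ending in -h double the final consonant and add -ul; stems ending in -f or -n add the prefix so-.
So riwes → riomwes.

riomwes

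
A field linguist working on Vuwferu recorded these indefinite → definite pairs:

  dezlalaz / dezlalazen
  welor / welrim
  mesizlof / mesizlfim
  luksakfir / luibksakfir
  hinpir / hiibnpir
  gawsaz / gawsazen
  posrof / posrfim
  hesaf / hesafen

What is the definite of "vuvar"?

vuvaren

"vuvar" has last vowel 'a'. The stems whose last vowel is 'a' (dezlalaz → dezlalazen, gawsaz → gawsazen, hesaf → hesafen) add -en.
So vuvar → vuvaren.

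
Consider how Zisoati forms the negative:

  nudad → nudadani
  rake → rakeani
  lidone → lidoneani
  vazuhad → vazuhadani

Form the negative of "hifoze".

Every pair shown (nudad → nudadani, rake → rakeani, lidone → lidoneani, …) follows the same rule: add -ani.
So hifoze → hifozeani.

hifozeani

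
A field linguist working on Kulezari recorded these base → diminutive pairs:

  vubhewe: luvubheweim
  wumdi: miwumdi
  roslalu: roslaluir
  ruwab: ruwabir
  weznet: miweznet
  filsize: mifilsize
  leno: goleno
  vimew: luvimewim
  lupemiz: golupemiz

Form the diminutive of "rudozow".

rudozowir

vubhewe and filsize both end in -e yet inflect differently (luvubheweim, mifilsize), so the final letter is not what conditions the rule; the first letter is.
"rudozow" begins with r-. The stems beginning with r- (roslalu → roslaluir, ruwab → ruwabir) add -ir.
The other patterns: stems beginning with l- add the prefix go-; stems beginning with v- add lu- … -im around the stem; stems beginning with f- or w- add the prefix mi-.
So rudozow → rudozowir.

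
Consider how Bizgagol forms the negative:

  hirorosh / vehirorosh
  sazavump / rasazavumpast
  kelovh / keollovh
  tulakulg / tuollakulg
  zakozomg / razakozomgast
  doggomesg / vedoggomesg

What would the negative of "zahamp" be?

"zahamp" has second-to-last letter 'm'. The stems whose second-to-last letter is 'm' (sazavump → rasazavumpast, zakozomg → razakozomgast) add ra- … -ast around the stem.
The other patterns: stems whose second-to-last letter is 's' add the prefix ve-; stems whose second-to-last letter is 'l' or 'v' insert -ol- after the first vowel.
So zahamp → razahampast.

razahampast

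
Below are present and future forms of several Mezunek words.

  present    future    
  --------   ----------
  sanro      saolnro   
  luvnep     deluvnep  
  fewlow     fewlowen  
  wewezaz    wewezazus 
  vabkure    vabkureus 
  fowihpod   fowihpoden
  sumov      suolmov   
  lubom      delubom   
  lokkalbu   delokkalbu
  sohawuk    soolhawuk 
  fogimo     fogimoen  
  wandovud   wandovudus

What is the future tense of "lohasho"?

"lohasho" begins with l-. The stems beginning with l- (luvnep → deluvnep, lubom → delubom, lokkalbu → delokkalbu) add the prefix de-.
The other patterns: stems beginning with f- add -en; stems beginning with s- insert -ol- after the first vowel; stems beginning with v- or w- add -us.
So lohasho → delohasho.

delohasho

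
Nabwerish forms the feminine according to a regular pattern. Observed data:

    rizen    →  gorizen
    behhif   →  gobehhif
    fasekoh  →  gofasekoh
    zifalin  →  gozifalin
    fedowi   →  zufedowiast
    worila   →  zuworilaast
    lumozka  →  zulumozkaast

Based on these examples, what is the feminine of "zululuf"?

gozululuf

behhif and fedowi both have last vowel 'i' yet inflect differently (gobehhif, zufedowiast), so the last vowel is not what conditions the rule; whether the stem ends in a vowel or a consonant is.
"zululuf" ends in a consonant. The stems ending in a consonant (rizen → gorizen, behhif → gobehhif, fasekoh → gofasekoh) add the prefix go-.
The other pattern: stems ending in a vowel add zu- … -ast around the stem.
So zululuf → gozululuf.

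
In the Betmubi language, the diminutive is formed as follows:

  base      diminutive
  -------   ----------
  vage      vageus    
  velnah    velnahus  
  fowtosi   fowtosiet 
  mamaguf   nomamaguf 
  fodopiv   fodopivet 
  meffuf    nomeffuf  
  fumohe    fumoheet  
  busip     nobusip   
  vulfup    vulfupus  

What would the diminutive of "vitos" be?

vage and fumohe both end in -e yet inflect differently (vageus, fumoheet), so the final letter is not what conditions the rule; the first letter is.
"vitos" begins with v-. The stems beginning with v- (vulfup → vulfupus, velnah → velnahus, vage → vageus) add -us.
The other patterns: stems beginning with f- add -et; stems beginning with b- or m- add the prefix no-.
So vitos → vitosus.

vitosus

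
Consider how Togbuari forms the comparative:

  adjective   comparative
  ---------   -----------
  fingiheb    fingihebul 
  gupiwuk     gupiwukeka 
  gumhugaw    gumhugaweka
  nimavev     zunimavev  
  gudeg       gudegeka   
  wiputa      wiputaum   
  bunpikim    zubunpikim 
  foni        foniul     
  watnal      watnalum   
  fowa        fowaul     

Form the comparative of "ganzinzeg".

"ganzinzeg" begins with g-. The stems beginning with g- (gumhugaw → gumhugaweka, gudeg → gudegeka, gupiwuk → gupiwukeka) add -eka.
So ganzinzeg → ganzinzegeka.

ganzinzegeka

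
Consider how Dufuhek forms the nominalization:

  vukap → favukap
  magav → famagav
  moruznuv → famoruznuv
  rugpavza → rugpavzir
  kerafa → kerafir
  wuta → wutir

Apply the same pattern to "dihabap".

fadihabap

"dihabap" ends in -p. The one such stem in the data (vukap → favukap) adds the prefix fa-, so the same rule applies.
So dihabap → fadihabap.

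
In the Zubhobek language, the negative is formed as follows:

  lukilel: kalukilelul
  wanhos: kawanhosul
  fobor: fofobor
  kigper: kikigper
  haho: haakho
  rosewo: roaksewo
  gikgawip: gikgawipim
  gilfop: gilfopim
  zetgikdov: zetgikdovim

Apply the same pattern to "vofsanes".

wanhos and fobor both have last vowel 'o' yet inflect differently (kawanhosul, fofobor), so the last vowel is not what conditions the rule; the final letter is.
"vofsanes" ends in -s. The one such stem in the data (wanhos → kawanhosul) adds ka- … -ul around the stem, so the same rule applies.
The other patterns: stems ending in -r repeat the first consonant+vowel as a prefix; stems ending in -o insert -ak- after the first vowel; stems ending in -p or -v add -im.
So vofsanes → kavofsanesul.

kavofsanesul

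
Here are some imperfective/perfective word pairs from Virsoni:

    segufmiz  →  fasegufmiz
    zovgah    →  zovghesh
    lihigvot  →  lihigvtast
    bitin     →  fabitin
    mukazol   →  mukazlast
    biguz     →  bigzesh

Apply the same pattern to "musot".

biguz and segufmiz both end in -z yet inflect differently (bigzesh, fasegufmiz), so the final letter is not what conditions the rule; the last vowel is.
"musot" has last vowel 'o'. The stems whose last vowel is 'o' (mukazol → mukazlast, lihigvot → lihigvtast) delete the last vowel and add -ast.
The other patterns: stems whose last vowel is 'a' or 'u' delete the last vowel and add -esh; stems whose last vowel is 'i' add the prefix fa-.
So musot → mustast.

mustast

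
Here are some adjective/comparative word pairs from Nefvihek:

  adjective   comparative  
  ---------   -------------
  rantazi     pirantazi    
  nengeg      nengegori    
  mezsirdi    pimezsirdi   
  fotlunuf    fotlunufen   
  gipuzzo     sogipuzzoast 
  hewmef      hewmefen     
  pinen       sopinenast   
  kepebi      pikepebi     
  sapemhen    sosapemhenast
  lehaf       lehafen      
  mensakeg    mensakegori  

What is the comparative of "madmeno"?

"madmeno" ends in -o. The one such stem in the data (gipuzzo → sogipuzzoast) adds so- … -ast around the stem, so the same rule applies.
The other patterns: stems ending in -f add -en; stems ending in -i add the prefix pi-; stems ending in -g add -ori.
So madmeno → somadmenoast.

somadmenoast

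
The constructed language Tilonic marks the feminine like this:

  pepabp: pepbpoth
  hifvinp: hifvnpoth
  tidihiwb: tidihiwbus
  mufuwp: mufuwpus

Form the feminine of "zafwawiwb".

pepabp and mufuwp both end in -p yet inflect differently (pepbpoth, mufuwpus), so the final letter is not what conditions the rule; the second-to-last letter is.
"zafwawiwb" has second-to-last letter 'w'. The stems whose second-to-last letter is 'w' (tidihiwb → tidihiwbus, mufuwp → mufuwpus) add -us.
So zafwawiwb → zafwawiwbus.

zafwawiwbus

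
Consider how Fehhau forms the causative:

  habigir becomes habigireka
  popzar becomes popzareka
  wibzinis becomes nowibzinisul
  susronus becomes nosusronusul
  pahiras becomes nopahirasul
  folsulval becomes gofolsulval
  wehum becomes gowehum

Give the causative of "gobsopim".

habigir and wibzinis both have last vowel 'i' yet inflect differently (habigireka, nowibzinisul), so the last vowel is not what conditions the rule; the final letter is.
"gobsopim" ends in -m. The one such stem in the data (wehum → gowehum) adds the prefix go-, so the same rule applies.
The other patterns: stems ending in -r add -eka; stems ending in -s add no- … -ul around the stem.
So gobsopim → gogobsopim.

gogobsopim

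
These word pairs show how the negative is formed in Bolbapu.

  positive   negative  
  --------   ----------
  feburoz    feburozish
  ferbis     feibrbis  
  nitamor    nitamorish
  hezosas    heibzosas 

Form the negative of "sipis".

siibpis

"sipis" ends in -s. The stems ending in -s (hezosas → heibzosas, ferbis → feibrbis) insert -ib- after the first vowel.
The other pattern: stems ending in -r or -z add -ish.
So sipis → siibpis.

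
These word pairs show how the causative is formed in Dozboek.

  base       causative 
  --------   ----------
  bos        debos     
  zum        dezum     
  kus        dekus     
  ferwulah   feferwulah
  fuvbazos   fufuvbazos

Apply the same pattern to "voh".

devoh

kus and fuvbazos both end in -s yet inflect differently (dekus, fufuvbazos), so the final letter is not what conditions the rule; the number of vowels is.
"voh" has 1 vowel. The stems with 1 vowel (kus → dekus, zum → dezum, bos → debos) add the prefix de-.
So voh → devoh.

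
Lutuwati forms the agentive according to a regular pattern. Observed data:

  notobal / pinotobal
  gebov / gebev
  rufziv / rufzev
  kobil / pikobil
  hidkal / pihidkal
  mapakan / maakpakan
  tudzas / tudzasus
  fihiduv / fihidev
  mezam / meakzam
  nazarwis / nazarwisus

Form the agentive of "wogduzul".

piwogduzul

nazarwis and kobil both have last vowel 'i' yet inflect differently (nazarwisus, pikobil), so the last vowel is not what conditions the rule; the final letter is.
"wogduzul" ends in -l. The stems ending in -l (kobil → pikobil, notobal → pinotobal, hidkal → pihidkal) add the prefix pi-.
The other patterns: stems ending in -s add -us; stems ending in -v change the last vowel to 'e'; stems ending in -m or -n insert -ak- after the first vowel.
So wogduzul → piwogduzul.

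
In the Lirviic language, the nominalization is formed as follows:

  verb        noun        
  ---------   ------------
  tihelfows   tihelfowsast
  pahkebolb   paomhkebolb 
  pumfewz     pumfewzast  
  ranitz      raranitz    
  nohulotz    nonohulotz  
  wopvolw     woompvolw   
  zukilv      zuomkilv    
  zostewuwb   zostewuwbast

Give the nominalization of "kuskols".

kuomskols

zostewuwb and pahkebolb both end in -b yet inflect differently (zostewuwbast, paomhkebolb), so the final letter is not what conditions the rule; the second-to-last letter is.
"kuskols" has second-to-last letter 'l'. The stems whose second-to-last letter is 'l' (zukilv → zuomkilv, wopvolw → woompvolw, pahkebolb → paomhkebolb) insert -om- after the first vowel.
The other patterns: stems whose second-to-last letter is 'w' add -ast; stems whose second-to-last letter is 't' repeat the first consonant+vowel as a prefix.
So kuskols → kuomskols.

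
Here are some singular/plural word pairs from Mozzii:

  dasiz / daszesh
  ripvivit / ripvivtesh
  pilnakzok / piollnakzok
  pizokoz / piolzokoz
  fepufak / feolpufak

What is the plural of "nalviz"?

nalvzesh

dasiz and pizokoz both end in -z yet inflect differently (daszesh, piolzokoz), so the final letter is not what conditions the rule; the last vowel is.
"nalviz" has last vowel 'i'. The stems whose last vowel is 'i' (dasiz → daszesh, ripvivit → ripvivtesh) delete the last vowel and add -esh.
The other pattern: stems whose last vowel is 'a' or 'o' insert -ol- after the first vowel.
So nalviz → nalvzesh.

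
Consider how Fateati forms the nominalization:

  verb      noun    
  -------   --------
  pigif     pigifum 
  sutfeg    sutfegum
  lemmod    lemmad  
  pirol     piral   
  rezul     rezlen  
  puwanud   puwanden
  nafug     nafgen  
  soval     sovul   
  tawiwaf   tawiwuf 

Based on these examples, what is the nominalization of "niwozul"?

niwozlen

pirol and rezul both end in -l yet inflect differently (piral, rezlen), so the final letter is not what conditions the rule; the last vowel is.
"niwozul" has last vowel 'u'. The stems whose last vowel is 'u' (rezul → rezlen, puwanud → puwanden, nafug → nafgen) delete the last vowel and add -en.
The other patterns: stems whose last vowel is 'e' or 'i' add -um; stems whose last vowel is 'o' change the last vowel to 'a'; stems whose last vowel is 'a' change the last vowel to 'u'.
So niwozul → niwozlen.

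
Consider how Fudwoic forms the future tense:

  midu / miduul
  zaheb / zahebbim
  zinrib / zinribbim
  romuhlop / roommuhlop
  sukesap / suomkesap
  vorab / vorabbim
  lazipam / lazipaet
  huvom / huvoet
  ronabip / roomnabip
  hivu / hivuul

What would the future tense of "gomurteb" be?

gomurtebbim

sukesap and lazipam both have last vowel 'a' yet inflect differently (suomkesap, lazipaet), so the last vowel is not what conditions the rule; the final letter is.
"gomurteb" ends in -b. The stems ending in -b (vorab → vorabbim, zinrib → zinribbim, zaheb → zahebbim) double the final consonant and add -im.
The other patterns: stems ending in -p insert -om- after the first vowel; stems ending in -m drop the final letter and add -et; stems ending in -u add -ul.
So gomurteb → gomurtebbim.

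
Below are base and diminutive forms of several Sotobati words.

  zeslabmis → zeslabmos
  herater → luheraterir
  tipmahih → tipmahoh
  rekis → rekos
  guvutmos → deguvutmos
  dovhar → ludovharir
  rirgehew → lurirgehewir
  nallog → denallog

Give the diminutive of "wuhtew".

luwuhtewir

guvutmos and zeslabmis both end in -s yet inflect differently (deguvutmos, zeslabmos), so the final letter is not what conditions the rule; the last vowel is.
"wuhtew" has last vowel 'e'. The stems whose last vowel is 'e' (rirgehew → lurirgehewir, herater → luheraterir) add lu- … -ir around the stem.
The other patterns: stems whose last vowel is 'o' add the prefix de-; stems whose last vowel is 'i' change the last vowel to 'o'.
So wuhtew → luwuhtewir.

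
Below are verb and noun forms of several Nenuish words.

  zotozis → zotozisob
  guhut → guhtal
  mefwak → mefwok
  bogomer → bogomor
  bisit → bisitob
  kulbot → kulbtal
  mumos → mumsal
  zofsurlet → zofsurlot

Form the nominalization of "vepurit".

vepuritob

zofsurlet and bisit both end in -t yet inflect differently (zofsurlot, bisitob), so the final letter is not what conditions the rule; the last vowel is.
"vepurit" has last vowel 'i'. The stems whose last vowel is 'i' (bisit → bisitob, zotozis → zotozisob) add -ob.
The other patterns: stems whose last vowel is 'a' or 'e' change the last vowel to 'o'; stems whose last vowel is 'o' or 'u' delete the last vowel and add -al.
So vepurit → vepuritob.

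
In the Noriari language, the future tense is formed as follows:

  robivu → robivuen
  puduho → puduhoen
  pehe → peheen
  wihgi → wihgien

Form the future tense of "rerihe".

Every pair shown (robivu → robivuen, puduho → puduhoen, pehe → peheen, …) follows the same rule: add -en.
So rerihe → reriheen.

reriheen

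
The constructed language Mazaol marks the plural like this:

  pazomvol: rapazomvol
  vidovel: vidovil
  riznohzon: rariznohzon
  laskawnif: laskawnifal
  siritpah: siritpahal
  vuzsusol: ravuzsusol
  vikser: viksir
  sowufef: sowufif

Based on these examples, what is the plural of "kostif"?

pazomvol and vidovel both end in -l yet inflect differently (rapazomvol, vidovil), so the final letter is not what conditions the rule; the last vowel is.
"kostif" has last vowel 'i'. The one such stem in the data (laskawnif → laskawnifal) adds -al, so the same rule applies.
The other patterns: stems whose last vowel is 'o' add the prefix ra-; stems whose last vowel is 'e' change the last vowel to 'i'.
So kostif → kostifal.

kostifal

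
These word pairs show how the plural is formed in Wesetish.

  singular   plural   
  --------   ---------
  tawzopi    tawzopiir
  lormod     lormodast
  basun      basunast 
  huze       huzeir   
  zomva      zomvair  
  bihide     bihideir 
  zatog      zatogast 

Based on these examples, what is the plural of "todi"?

zomva and zatog both begin with z- yet inflect differently (zomvair, zatogast), so the first letter is not what conditions the rule; whether the stem ends in a vowel or a consonant is.
"todi" ends in a vowel. The stems ending in a vowel (zomva → zomvair, huze → huzeir, tawzopi → tawzopiir) add -ir.
So todi → todiir.

todiir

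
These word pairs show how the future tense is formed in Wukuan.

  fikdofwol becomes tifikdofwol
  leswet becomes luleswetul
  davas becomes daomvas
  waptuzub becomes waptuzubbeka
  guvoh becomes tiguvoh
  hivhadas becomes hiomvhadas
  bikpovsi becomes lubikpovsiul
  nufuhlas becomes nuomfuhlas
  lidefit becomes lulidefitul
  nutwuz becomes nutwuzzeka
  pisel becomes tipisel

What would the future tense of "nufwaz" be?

leswet and pisel both have last vowel 'e' yet inflect differently (luleswetul, tipisel), so the last vowel is not what conditions the rule; the final letter is.
"nufwaz" ends in -z. The one such stem in the data (nutwuz → nutwuzzeka) doubles the final consonant and adds -eka (as does waptuzub), so the same rule applies.
So nufwaz → nufwazzeka.

nufwazzeka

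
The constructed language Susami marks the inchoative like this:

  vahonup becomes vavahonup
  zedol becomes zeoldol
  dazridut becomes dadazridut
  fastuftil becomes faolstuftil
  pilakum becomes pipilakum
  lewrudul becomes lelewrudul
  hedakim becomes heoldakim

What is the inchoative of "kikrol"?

kiolkrol

pilakum and hedakim both end in -m yet inflect differently (pipilakum, heoldakim), so the final letter is not what conditions the rule; the last vowel is.
"kikrol" has last vowel 'o'. The one such stem in the data (zedol → zeoldol) inserts -ol- after the first vowel (as do hedakim, fastuftil), so the same rule applies.
The other pattern: stems whose last vowel is 'u' repeat the first consonant+vowel as a prefix.
So kikrol → kiolkrol.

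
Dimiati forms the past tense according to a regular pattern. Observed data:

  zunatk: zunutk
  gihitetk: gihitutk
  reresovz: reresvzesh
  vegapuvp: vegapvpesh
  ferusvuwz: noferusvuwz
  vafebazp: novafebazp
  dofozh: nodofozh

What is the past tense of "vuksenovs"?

vuksenvsesh

reresovz and ferusvuwz both end in -z yet inflect differently (reresvzesh, noferusvuwz), so the final letter is not what conditions the rule; the second-to-last letter is.
"vuksenovs" has second-to-last letter 'v'. The stems whose second-to-last letter is 'v' (reresovz → reresvzesh, vegapuvp → vegapvpesh) delete the last vowel and add -esh.
So vuksenovs → vuksenvsesh.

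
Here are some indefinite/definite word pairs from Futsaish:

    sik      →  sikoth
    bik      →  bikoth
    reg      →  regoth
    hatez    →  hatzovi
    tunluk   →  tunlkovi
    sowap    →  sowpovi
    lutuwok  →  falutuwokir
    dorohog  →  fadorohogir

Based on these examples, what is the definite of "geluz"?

sik and tunluk both end in -k yet inflect differently (sikoth, tunlkovi), so the final letter is not what conditions the rule; the number of vowels is.
"geluz" has 2 vowels. The stems with 2 vowels (hatez → hatzovi, tunluk → tunlkovi, sowap → sowpovi) delete the last vowel and add -ovi.
The other patterns: stems with 1 vowel add -oth; stems with 3 vowels add fa- … -ir around the stem.
So geluz → gelzovi.

gelzovi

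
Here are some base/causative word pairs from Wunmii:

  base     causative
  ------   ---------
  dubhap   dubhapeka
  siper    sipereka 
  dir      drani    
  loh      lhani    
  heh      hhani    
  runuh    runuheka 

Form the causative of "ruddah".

ruddaheka

"ruddah" has 2 vowels. The stems with 2 vowels (runuh → runuheka, dubhap → dubhapeka, siper → sipereka) add -eka.
The other pattern: stems with 1 vowel delete the last vowel and add -ani.
So ruddah → ruddaheka.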